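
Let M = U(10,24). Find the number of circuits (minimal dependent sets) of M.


In U(10,24), circuits are the (11)-element subsets.
Any set of 11 elements is dependent, and removing any one element gives
an independent set of size 10, so it is a minimal dependent set.
Number of circuits = C(24,11) = 24! / (11! * 13!) = 2496144.

2496144


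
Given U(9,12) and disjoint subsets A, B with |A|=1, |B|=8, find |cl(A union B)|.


|A union B| = 1 + 8 = 9 (disjoint).
In U(9,12), cl(S) = S if |S| < 9, else cl(S) = E.
Since 9 >= 9, cl(A union B) = E.
|cl(A union B)| = 12.

12


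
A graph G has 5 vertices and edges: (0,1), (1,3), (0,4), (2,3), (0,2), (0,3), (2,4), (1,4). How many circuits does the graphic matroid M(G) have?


A circuit in a graphic matroid = edge set of a simple cycle.
G has 5 vertices and 8 edges.
Enumerating all minimal edge subsets forming cycles...
Total circuits found: 13.

13


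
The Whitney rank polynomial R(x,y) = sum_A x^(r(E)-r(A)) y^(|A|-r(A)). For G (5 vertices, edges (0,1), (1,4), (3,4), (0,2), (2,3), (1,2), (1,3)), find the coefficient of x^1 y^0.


R(x,y) = sum over A in 2^E of x^(r(E)-r(A)) * y^(|A|-r(A)).
G has 5 vertices, 7 edges. r(E) = 4.
Enumerate all 2^7 = 128 subsets.
Count subsets with r(E)-r(A)=1 and |A|-r(A)=0: 32.

32


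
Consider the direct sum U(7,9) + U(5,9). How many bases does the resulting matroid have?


Bases of a direct sum M1 + M2: |B| = |B(M1)| * |B(M2)|.
|B(U(7,9))| = C(9,7) = 36.
|B(U(5,9))| = C(9,5) = 126.
Total bases = 36 * 126 = 4536.

4536


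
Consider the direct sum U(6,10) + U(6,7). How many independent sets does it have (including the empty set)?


For a direct sum, |I(M1+M2)| = |I(M1)| * |I(M2)|.
|I(U(6,10))| = sum C(10,k) for k=0..6 = 848.
|I(U(6,7))| = sum C(7,k) for k=0..6 = 127.
Total = 848 * 127 = 107696.

107696


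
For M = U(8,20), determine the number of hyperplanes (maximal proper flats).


Hyperplanes of U(8,20) are flats of rank 7.
In a uniform matroid, these are exactly the (7)-element subsets.
Count = C(20,7) = 77520.

77520


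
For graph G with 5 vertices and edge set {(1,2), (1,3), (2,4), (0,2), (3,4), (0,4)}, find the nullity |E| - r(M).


Cycle rank (nullity) = |E| - r(M) = |E| - (|V| - c).
|E| = 6, |V| = 5, c = 1.
Nullity = 6 - (5 - 1) = 6 - 4 = 2.

2


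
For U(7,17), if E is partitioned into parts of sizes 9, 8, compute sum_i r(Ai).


r(Ai) = min(|Ai|, 7) for each part.
Sum = min(9,7) + min(8,7)
    = 7 + 7
    = 14.

14


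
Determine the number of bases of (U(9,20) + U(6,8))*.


(M1+M2)* = M1* + M2*.
M1* = U(11,20), bases: C(20,11) = 167960.
M2* = U(2,8), bases: C(8,2) = 28.
|B(M*)| = 167960 * 28 = 4702880.

4702880


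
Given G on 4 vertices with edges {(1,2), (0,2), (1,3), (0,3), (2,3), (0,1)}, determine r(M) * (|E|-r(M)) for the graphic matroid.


r(M) = |V| - c = 4 - 1 = 3.
nullity = |E| - r(M) = 6 - 3 = 3.
Product = 3 * 3 = 9.

9


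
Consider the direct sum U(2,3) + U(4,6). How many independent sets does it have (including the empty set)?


For a direct sum, |I(M1+M2)| = |I(M1)| * |I(M2)|.
|I(U(2,3))| = sum C(3,k) for k=0..2 = 7.
|I(U(4,6))| = sum C(6,k) for k=0..4 = 57.
Total = 7 * 57 = 399.

399


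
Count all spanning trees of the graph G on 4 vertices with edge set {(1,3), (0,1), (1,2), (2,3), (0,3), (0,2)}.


By Kirchhoff's matrix tree theorem, the number of spanning trees equals
the determinant of any cofactor of the Laplacian matrix L.
G has 4 vertices and 6 edges.
Computing the (3 x 3) cofactor determinant gives 16.

16


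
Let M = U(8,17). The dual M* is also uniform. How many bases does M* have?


The dual of U(r,n) is U(n-r, n) = U(9,17).
Bases of U(9,17) are all (9)-element subsets.
|B(M*)| = C(17,9) = 17! / (9! * 8!) = 24310.

24310


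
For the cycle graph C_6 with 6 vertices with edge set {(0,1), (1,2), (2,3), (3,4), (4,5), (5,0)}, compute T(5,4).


T(C_6; x,y) = x + x^2 + ... + x^(5) + y.
T(5,4) = 5^1 + 5^2 + 5^3 + 5^4 + 5^5 + 4
= 5 + 25 + 125 + 625 + 3125 + 4
= 3909.

3909


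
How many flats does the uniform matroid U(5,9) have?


Flats of U(5,9): every subset of size < 5 is a flat, plus E itself.
Count = (9 choose 0) + (9 choose 1) + (9 choose 2) + (9 choose 3) + (9 choose 4) + 1
     = 1 + 9 + 36 + 84 + 126 + 1
     = 257.

257


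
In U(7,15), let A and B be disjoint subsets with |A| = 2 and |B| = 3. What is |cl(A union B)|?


|A union B| = 2 + 3 = 5 (disjoint).
In U(7,15), cl(S) = S if |S| < 7, else cl(S) = E.
Since 5 < 7, cl(A union B) = A union B.
|cl(A union B)| = 5.

5


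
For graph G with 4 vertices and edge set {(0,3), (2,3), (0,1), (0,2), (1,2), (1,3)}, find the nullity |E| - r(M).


Cycle rank (nullity) = |E| - r(M) = |E| - (|V| - c).
|E| = 6, |V| = 4, c = 1.
Nullity = 6 - (4 - 1) = 6 - 3 = 3.

3


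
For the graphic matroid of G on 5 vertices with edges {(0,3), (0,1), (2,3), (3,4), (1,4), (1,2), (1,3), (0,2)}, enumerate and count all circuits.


A circuit in a graphic matroid = edge set of a simple cycle.
G has 5 vertices and 8 edges.
Enumerating all minimal edge subsets forming cycles...
Total circuits found: 12.

12


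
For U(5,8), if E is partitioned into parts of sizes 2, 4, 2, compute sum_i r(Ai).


r(Ai) = min(|Ai|, 5) for each part.
Sum = min(2,5) + min(4,5) + min(2,5)
    = 2 + 4 + 2
    = 8.

8


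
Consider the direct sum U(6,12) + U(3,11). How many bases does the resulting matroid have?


Bases of a direct sum M1 + M2: |B| = |B(M1)| * |B(M2)|.
|B(U(6,12))| = C(12,6) = 924.
|B(U(3,11))| = C(11,3) = 165.
Total bases = 924 * 165 = 152460.

152460


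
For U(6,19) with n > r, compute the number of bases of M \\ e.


Deleting e from U(6,19) gives U(6,18) since n > r.
Bases of U(6,18) = (18 choose 6) = 18564.

18564


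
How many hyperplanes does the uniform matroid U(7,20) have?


Hyperplanes of U(7,20) are flats of rank 6.
In a uniform matroid, these are exactly the (6)-element subsets.
Count = C(20,6) = 20! / (6! * 14!) = 38760.

38760


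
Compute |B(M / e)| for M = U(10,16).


Contracting e from U(10,16) gives U(9,15).
Bases of U(9,15) = C(15,9) = 15! / (9! * 6!) = 5005.

5005


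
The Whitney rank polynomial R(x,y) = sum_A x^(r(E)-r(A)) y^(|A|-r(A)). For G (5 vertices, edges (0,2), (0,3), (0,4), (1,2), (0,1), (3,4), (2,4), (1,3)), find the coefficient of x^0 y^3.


R(x,y) = sum over A in 2^E of x^(r(E)-r(A)) * y^(|A|-r(A)).
G has 5 vertices, 8 edges. r(E) = 4.
Enumerate all 2^8 = 256 subsets.
Count subsets with r(E)-r(A)=0 and |A|-r(A)=3: 8.

8


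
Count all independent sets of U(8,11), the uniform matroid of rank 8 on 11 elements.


Independent sets of U(8,11) are all subsets of size <= 8.
Count = (11 choose 0) + (11 choose 1) + (11 choose 2) + (11 choose 3) + (11 choose 4) + (11 choose 5) + (11 choose 6) + (11 choose 7) + (11 choose 8)
     = 1 + 11 + 55 + 165 + 330 + 462 + 462 + 330 + 165
     = 1981.

1981


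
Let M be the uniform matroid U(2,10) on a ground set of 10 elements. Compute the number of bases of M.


Bases of U(2,10) are all 2-element subsets of the 10-element ground set.
Number of bases = C(10,2).
C(10,2) = 10! / (2! * 8!) = 45.

45


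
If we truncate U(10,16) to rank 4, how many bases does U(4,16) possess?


Truncating U(10,16) to rank 4 gives U(4,16).
Bases of U(4,16) are all 4-element subsets of 16 elements.
Number of bases = (16 choose 4) = 1820.

1820


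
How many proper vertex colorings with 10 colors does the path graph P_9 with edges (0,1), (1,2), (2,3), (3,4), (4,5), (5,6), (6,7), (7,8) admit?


P(P_9, k) = k * (k-1)^(8).
P(10) = 10 * 9^8 = 10 * 43046721 = 430467210.

430467210


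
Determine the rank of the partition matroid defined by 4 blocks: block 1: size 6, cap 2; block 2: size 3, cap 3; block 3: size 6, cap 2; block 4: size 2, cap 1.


Rank of a partition matroid = sum of min(|Si|, ci) for each block.
= min(6,2) + min(3,3) + min(6,2) + min(2,1)
= 2 + 3 + 2 + 1
= 8.

8


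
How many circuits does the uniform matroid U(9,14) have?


In U(9,14), circuits are the (10)-element subsets.
Any set of 10 elements is dependent, and removing any one element gives
an independent set of size 9, so it is a minimal dependent set.
Number of circuits = C(14,10) = 14! / (10! * 4!) = 1001.

1001


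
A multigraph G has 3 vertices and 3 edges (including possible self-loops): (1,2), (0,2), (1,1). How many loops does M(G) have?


In a graphic matroid, a loop is a self-loop edge (u,u) with rank 0.
Examining all 3 edges for self-loops...
Self-loops found: (1,1)
Number of loops = 1.

1


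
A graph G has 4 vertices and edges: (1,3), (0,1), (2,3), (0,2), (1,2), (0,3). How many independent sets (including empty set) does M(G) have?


An independent set in a graphic matroid is an acyclic edge subset.
G has 4 vertices and 6 edges.
Enumerate all 2^6 = 64 subsets, checking for acyclicity.
Total independent sets = 38.

38


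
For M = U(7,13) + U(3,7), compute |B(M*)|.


(M1+M2)* = M1* + M2*.
M1* = U(6,13), bases: C(13,6) = 1716.
M2* = U(4,7), bases: C(7,4) = 35.
|B(M*)| = 1716 * 35 = 60060.

60060


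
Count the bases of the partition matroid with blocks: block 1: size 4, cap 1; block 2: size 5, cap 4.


A basis picks exactly ci elements from block i.
Number of bases = product of C(|Si|, ci).
= C(4,1) * C(5,4)
= 4 * 5
= 20.

20


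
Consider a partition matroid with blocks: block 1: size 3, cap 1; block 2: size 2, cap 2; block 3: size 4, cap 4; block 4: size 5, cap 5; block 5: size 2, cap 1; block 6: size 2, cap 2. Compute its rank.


Rank of a partition matroid = sum of min(|Si|, ci) for each block.
= min(3,1) + min(2,2) + min(4,4) + min(5,5) + min(2,1) + min(2,2)
= 1 + 2 + 4 + 5 + 1 + 2
= 15.

15


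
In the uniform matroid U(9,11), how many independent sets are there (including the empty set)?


Independent sets of U(9,11) are all subsets of size <= 9.
Count = (11 choose 0) + (11 choose 1) + (11 choose 2) + (11 choose 3) + (11 choose 4) + (11 choose 5) + (11 choose 6) + (11 choose 7) + (11 choose 8) + (11 choose 9)
     = 1 + 11 + 55 + 165 + 330 + 462 + 462 + 330 + 165 + 55
     = 2036.

2036


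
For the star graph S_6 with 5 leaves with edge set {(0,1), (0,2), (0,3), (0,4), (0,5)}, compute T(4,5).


A star on 6 vertices is a tree with 5 edges.
T(x,y) = x^(5) for any tree.
T(4,5) = 4^5 = 1024.

1024


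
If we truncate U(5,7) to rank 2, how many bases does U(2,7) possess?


Truncating U(5,7) to rank 2 gives U(2,7).
Bases of U(2,7) are all 2-element subsets of 7 elements.
Number of bases = C(7,2) = (7 * 6) / (1 * 2) = 21.

21


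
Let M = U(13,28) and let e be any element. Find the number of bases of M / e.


Contracting e from U(13,28) gives U(12,27).
Bases of U(12,27) = C(27,12) = 27! / (12! * 15!) = 17383860.

17383860


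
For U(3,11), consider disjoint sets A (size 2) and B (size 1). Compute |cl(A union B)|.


|A union B| = 2 + 1 = 3 (disjoint).
In U(3,11), cl(S) = S if |S| < 3, else cl(S) = E.
Since 3 >= 3, cl(A union B) = E.
|cl(A union B)| = 11.

11


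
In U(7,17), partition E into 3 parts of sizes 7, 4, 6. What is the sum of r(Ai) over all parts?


r(Ai) = min(|Ai|, 7) for each part.
Sum = min(7,7) + min(4,7) + min(6,7)
    = 7 + 4 + 6
    = 17.

17


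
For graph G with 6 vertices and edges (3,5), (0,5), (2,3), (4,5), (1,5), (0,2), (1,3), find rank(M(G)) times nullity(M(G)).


r(M) = |V| - c = 6 - 1 = 5.
nullity = |E| - r(M) = 7 - 5 = 2.
Product = 5 * 2 = 10.

10


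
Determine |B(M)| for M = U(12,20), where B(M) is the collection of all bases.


Bases of U(12,20) are all 12-element subsets of the 20-element ground set.
Number of bases = C(20,12).
C(20,12) = 125970.

125970


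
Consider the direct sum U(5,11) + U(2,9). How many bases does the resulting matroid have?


Bases of a direct sum M1 + M2: |B| = |B(M1)| * |B(M2)|.
|B(U(5,11))| = C(11,5) = 462.
|B(U(2,9))| = C(9,2) = 36.
Total bases = 462 * 36 = 16632.

16632


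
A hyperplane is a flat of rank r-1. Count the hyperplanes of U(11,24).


Hyperplanes of U(11,24) are flats of rank 10.
In a uniform matroid, these are exactly the (10)-element subsets.
Count = C(24,10) = 1961256.

1961256


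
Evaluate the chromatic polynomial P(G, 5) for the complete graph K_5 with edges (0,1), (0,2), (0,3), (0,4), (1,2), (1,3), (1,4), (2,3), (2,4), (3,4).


P(K_5, k) = k(k-1)(k-2)...(k-4).
P(5) = (5) * (4) * (3) * (2) * (1) = 120.

120


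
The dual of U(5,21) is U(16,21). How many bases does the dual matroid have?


The dual of U(r,n) is U(n-r, n) = U(16,21).
Bases of U(16,21) are all (16)-element subsets.
|B(M*)| = C(21,16) = 21! / (16! * 5!) = 20349.

20349


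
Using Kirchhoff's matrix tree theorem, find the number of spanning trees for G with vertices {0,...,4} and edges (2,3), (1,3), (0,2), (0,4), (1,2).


By Kirchhoff's matrix tree theorem, the number of spanning trees equals
the determinant of any cofactor of the Laplacian matrix L.
G has 5 vertices and 5 edges.
Computing the (4 x 4) cofactor determinant gives 3.

3


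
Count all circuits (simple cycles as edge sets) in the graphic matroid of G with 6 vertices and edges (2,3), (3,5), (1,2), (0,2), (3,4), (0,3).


A circuit in a graphic matroid = edge set of a simple cycle.
G has 6 vertices and 6 edges.
Enumerating all minimal edge subsets forming cycles...
Total circuits found: 1.

1


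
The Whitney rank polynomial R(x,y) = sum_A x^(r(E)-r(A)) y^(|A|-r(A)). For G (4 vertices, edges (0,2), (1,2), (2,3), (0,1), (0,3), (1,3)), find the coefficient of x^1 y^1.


R(x,y) = sum over A in 2^E of x^(r(E)-r(A)) * y^(|A|-r(A)).
G has 4 vertices, 6 edges. r(E) = 3.
Enumerate all 2^6 = 64 subsets.
Count subsets with r(E)-r(A)=1 and |A|-r(A)=1: 4.

4


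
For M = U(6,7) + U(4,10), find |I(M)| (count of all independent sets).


For a direct sum, |I(M1+M2)| = |I(M1)| * |I(M2)|.
|I(U(6,7))| = sum C(7,k) for k=0..6 = 127.
|I(U(4,10))| = sum C(10,k) for k=0..4 = 386.
Total = 127 * 386 = 49022.

49022


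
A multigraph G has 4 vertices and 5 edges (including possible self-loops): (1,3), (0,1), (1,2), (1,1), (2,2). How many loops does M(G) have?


In a graphic matroid, a loop is a self-loop edge (u,u) with rank 0.
Examining all 5 edges for self-loops...
Self-loops found: (1,1), (2,2)
Number of loops = 2.

2


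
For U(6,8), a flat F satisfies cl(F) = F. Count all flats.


Flats of U(6,8): every subset of size < 6 is a flat, plus E itself.
Count = (8 choose 0) + (8 choose 1) + (8 choose 2) + (8 choose 3) + (8 choose 4) + (8 choose 5) + 1
     = 1 + 8 + 28 + 56 + 70 + 56 + 1
     = 220.

220


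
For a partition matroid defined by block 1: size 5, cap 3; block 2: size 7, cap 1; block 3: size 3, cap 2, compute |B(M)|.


A basis picks exactly ci elements from block i.
Number of bases = product of C(|Si|, ci).
= C(5,3) * C(7,1) * C(3,2)
= 10 * 7 * 3
= 210.

210


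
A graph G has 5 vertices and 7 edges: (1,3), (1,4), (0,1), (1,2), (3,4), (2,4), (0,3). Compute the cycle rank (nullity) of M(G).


Cycle rank (nullity) = |E| - r(M) = |E| - (|V| - c).
|E| = 7, |V| = 5, c = 1.
Nullity = 7 - (5 - 1) = 7 - 4 = 3.

3


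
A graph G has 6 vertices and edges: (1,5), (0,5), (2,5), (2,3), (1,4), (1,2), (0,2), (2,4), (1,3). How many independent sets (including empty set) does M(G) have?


An independent set in a graphic matroid is an acyclic edge subset.
G has 6 vertices and 9 edges.
Enumerate all 2^9 = 512 subsets, checking for acyclicity.
Total independent sets = 276.

276


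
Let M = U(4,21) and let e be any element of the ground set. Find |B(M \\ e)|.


Deleting e from U(4,21) gives U(4,20) since n > r.
Bases of U(4,20) = C(20,4) = 20! / (4! * 16!) = 4845.

4845


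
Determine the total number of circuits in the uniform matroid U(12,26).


In U(12,26), circuits are the (13)-element subsets.
Any set of 13 elements is dependent, and removing any one element gives
an independent set of size 12, so it is a minimal dependent set.
Number of circuits = C(26,13) = 10400600.

10400600


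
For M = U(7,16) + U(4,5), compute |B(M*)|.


(M1+M2)* = M1* + M2*.
M1* = U(9,16), bases: C(16,9) = 11440.
M2* = U(1,5), bases: C(5,1) = 5.
|B(M*)| = 11440 * 5 = 57200.

57200


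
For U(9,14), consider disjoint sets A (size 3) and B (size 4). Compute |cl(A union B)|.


|A union B| = 3 + 4 = 7 (disjoint).
In U(9,14), cl(S) = S if |S| < 9, else cl(S) = E.
Since 7 < 9, cl(A union B) = A union B.
|cl(A union B)| = 7.

7


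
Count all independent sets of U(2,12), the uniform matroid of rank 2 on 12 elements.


Independent sets of U(2,12) are all subsets of size <= 2.
Count = (12 choose 0) + (12 choose 1) + (12 choose 2)
     = 1 + 12 + 66
     = 79.

79


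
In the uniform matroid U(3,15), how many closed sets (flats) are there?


Flats of U(3,15): every subset of size < 3 is a flat, plus E itself.
Count = (15 choose 0) + (15 choose 1) + (15 choose 2) + 1
     = 1 + 15 + 105 + 1
     = 122.

122


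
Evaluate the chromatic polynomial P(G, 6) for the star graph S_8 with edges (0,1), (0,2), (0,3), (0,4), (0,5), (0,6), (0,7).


P(tree, k) = k * (k-1)^(7) for any tree on 8 vertices.
P(6) = 6 * 5^7 = 6 * 78125 = 468750.

468750


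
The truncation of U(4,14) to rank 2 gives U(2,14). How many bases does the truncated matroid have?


Truncating U(4,14) to rank 2 gives U(2,14).
Bases of U(2,14) are all 2-element subsets of 14 elements.
Number of bases = C(14,2) = 14! / (2! * 12!) = 91.

91


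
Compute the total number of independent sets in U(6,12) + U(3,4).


For a direct sum, |I(M1+M2)| = |I(M1)| * |I(M2)|.
|I(U(6,12))| = sum C(12,k) for k=0..6 = 2510.
|I(U(3,4))| = sum C(4,k) for k=0..3 = 15.
Total = 2510 * 15 = 37650.

37650


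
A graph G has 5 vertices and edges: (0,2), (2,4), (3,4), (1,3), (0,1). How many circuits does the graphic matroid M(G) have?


A circuit in a graphic matroid = edge set of a simple cycle.
G has 5 vertices and 5 edges.
Enumerating all minimal edge subsets forming cycles...
Total circuits found: 1.

1


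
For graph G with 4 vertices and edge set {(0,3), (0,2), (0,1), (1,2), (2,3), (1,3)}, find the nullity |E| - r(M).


Cycle rank (nullity) = |E| - r(M) = |E| - (|V| - c).
|E| = 6, |V| = 4, c = 1.
Nullity = 6 - (4 - 1) = 6 - 3 = 3.

3


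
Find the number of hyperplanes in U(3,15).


Hyperplanes of U(3,15) are flats of rank 2.
In a uniform matroid, these are exactly the (2)-element subsets.
Count = (15 choose 2) = 105.

105


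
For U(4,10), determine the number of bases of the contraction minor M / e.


Contracting e from U(4,10) gives U(3,9).
Bases of U(3,9) = C(9,3) = (9 * 8 * 7) / (1 * 2 * 3) = 84.

84


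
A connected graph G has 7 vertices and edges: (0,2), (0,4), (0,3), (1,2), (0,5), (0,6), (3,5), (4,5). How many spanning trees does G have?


By Kirchhoff's matrix tree theorem, the number of spanning trees equals
the determinant of any cofactor of the Laplacian matrix L.
G has 7 vertices and 8 edges.
Computing the (6 x 6) cofactor determinant gives 8.

8


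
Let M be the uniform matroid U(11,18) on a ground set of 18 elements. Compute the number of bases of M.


Bases of U(11,18) are all 11-element subsets of the 18-element ground set.
Number of bases = C(18,11).
(18 choose 11) = 31824.

31824


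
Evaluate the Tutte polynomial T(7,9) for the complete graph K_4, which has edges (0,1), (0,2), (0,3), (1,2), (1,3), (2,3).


T(K_4; x,y) = x^3 + 3x^2 + 4xy + 2x + y^3 + 3y^2 + 2y.
Substituting x=7, y=9:
= 343 + 147 + 252 + 14 + 729 + 243 + 18
= 1746.

1746


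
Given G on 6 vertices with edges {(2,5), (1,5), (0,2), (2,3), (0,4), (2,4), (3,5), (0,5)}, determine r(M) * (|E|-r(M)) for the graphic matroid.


r(M) = |V| - c = 6 - 1 = 5.
nullity = |E| - r(M) = 8 - 5 = 3.
Product = 5 * 3 = 15.

15


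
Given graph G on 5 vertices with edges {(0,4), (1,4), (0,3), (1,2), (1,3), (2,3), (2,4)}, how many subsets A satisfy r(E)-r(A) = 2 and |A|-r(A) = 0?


R(x,y) = sum over A in 2^E of x^(r(E)-r(A)) * y^(|A|-r(A)).
G has 5 vertices, 7 edges. r(E) = 4.
Enumerate all 2^7 = 128 subsets.
Count subsets with r(E)-r(A)=2 and |A|-r(A)=0: 21.

21


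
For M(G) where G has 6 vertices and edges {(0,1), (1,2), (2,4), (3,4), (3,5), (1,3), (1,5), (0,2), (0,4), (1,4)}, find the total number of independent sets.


An independent set in a graphic matroid is an acyclic edge subset.
G has 6 vertices and 10 edges.
Enumerate all 2^10 = 1024 subsets, checking for acyclicity.
Total independent sets = 436.

436


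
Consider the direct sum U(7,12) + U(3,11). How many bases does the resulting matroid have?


Bases of a direct sum M1 + M2: |B| = |B(M1)| * |B(M2)|.
|B(U(7,12))| = C(12,7) = 792.
|B(U(3,11))| = C(11,3) = 165.
Total bases = 792 * 165 = 130680.

130680


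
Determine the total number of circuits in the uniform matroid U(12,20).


In U(12,20), circuits are the (13)-element subsets.
Any set of 13 elements is dependent, and removing any one element gives
an independent set of size 12, so it is a minimal dependent set.
Number of circuits = C(20,13) = 20! / (13! * 7!) = 77520.

77520


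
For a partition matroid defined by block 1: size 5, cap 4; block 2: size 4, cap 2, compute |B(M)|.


A basis picks exactly ci elements from block i.
Number of bases = product of C(|Si|, ci).
= C(5,4) * C(4,2)
= 5 * 6
= 30.

30


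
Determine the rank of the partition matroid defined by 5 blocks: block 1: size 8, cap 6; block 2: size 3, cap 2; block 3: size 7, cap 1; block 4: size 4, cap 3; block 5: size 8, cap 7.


Rank of a partition matroid = sum of min(|Si|, ci) for each block.
= min(8,6) + min(3,2) + min(7,1) + min(4,3) + min(8,7)
= 6 + 2 + 1 + 3 + 7
= 19.

19


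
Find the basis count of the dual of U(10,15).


The dual of U(r,n) is U(n-r, n) = U(5,15).
Bases of U(5,15) are all (5)-element subsets.
|B(M*)| = (15 choose 5) = 3003.

3003


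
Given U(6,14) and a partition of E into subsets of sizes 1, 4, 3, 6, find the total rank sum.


r(Ai) = min(|Ai|, 6) for each part.
Sum = min(1,6) + min(4,6) + min(3,6) + min(6,6)
    = 1 + 4 + 3 + 6
    = 14.

14


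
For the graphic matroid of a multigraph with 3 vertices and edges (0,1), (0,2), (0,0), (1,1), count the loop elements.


In a graphic matroid, a loop is a self-loop edge (u,u) with rank 0.
Examining all 4 edges for self-loops...
Self-loops found: (0,0), (1,1)
Number of loops = 2.

2


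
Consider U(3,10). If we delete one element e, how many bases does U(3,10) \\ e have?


Deleting e from U(3,10) gives U(3,9) since n > r.
Bases of U(3,9) = (9 choose 3) = 84.

84


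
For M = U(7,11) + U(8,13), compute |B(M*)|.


(M1+M2)* = M1* + M2*.
M1* = U(4,11), bases: C(11,4) = 330.
M2* = U(5,13), bases: C(13,5) = 1287.
|B(M*)| = 330 * 1287 = 424710.

424710


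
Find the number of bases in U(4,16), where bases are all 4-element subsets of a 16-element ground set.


Bases of U(4,16) are all 4-element subsets of the 16-element ground set.
Number of bases = C(16,4).
C(16,4) = 16! / (4! * 12!) = 1820.

1820


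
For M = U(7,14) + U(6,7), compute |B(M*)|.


(M1+M2)* = M1* + M2*.
M1* = U(7,14), bases: C(14,7) = 3432.
M2* = U(1,7), bases: C(7,1) = 7.
|B(M*)| = 3432 * 7 = 24024.

24024


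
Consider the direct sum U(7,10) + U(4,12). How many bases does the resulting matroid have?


Bases of a direct sum M1 + M2: |B| = |B(M1)| * |B(M2)|.
|B(U(7,10))| = C(10,7) = 120.
|B(U(4,12))| = C(12,4) = 495.
Total bases = 120 * 495 = 59400.

59400


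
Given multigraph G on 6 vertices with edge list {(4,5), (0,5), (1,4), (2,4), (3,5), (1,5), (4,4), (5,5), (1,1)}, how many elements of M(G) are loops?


In a graphic matroid, a loop is a self-loop edge (u,u) with rank 0.
Examining all 9 edges for self-loops...
Self-loops found: (4,4), (5,5), (1,1)
Number of loops = 3.

3


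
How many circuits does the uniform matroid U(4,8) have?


In U(4,8), circuits are the (5)-element subsets.
Any set of 5 elements is dependent, and removing any one element gives
an independent set of size 4, so it is a minimal dependent set.
Number of circuits = C(8,5) = 8! / (5! * 3!) = 56.

56


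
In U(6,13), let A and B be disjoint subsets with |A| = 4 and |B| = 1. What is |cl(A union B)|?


|A union B| = 4 + 1 = 5 (disjoint).
In U(6,13), cl(S) = S if |S| < 6, else cl(S) = E.
Since 5 < 6, cl(A union B) = A union B.
|cl(A union B)| = 5.

5


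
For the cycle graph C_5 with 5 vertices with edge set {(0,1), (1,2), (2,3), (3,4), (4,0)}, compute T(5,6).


T(C_5; x,y) = x + x^2 + ... + x^(4) + y.
T(5,6) = 5^1 + 5^2 + 5^3 + 5^4 + 6
= 5 + 25 + 125 + 625 + 6
= 786.

786


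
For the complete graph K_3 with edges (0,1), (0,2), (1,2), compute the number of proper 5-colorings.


P(K_3, k) = k(k-1)(k-2)...(k-2).
P(5) = (5) * (4) * (3) = 60.

60


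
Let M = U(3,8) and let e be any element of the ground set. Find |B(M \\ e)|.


Deleting e from U(3,8) gives U(3,7) since n > r.
Bases of U(3,7) = C(7,3) = 7! / (3! * 4!) = 35.

35


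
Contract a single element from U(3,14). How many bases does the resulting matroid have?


Contracting e from U(3,14) gives U(2,13).
Bases of U(2,13) = C(13,2) = 13! / (2! * 11!) = 78.

78


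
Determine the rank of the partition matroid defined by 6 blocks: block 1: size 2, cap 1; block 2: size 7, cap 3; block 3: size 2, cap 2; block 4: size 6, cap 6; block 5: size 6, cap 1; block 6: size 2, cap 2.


Rank of a partition matroid = sum of min(|Si|, ci) for each block.
= min(2,1) + min(7,3) + min(2,2) + min(6,6) + min(6,1) + min(2,2)
= 1 + 3 + 2 + 6 + 1 + 2
= 15.

15


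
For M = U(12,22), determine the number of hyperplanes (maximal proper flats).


Hyperplanes of U(12,22) are flats of rank 11.
In a uniform matroid, these are exactly the (11)-element subsets.
Count = (22 choose 11) = 705432.

705432


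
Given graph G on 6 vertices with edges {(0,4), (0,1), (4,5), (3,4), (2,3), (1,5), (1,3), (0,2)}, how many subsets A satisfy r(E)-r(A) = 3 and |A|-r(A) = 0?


R(x,y) = sum over A in 2^E of x^(r(E)-r(A)) * y^(|A|-r(A)).
G has 6 vertices, 8 edges. r(E) = 5.
Enumerate all 2^8 = 256 subsets.
Count subsets with r(E)-r(A)=3 and |A|-r(A)=0: 28.

28


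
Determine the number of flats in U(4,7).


Flats of U(4,7): every subset of size < 4 is a flat, plus E itself.
Count = (7 choose 0) + (7 choose 1) + (7 choose 2) + (7 choose 3) + 1
     = 1 + 7 + 21 + 35 + 1
     = 65.

65


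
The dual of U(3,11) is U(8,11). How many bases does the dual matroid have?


The dual of U(r,n) is U(n-r, n) = U(8,11).
Bases of U(8,11) are all (8)-element subsets.
|B(M*)| = C(11,8) = 11! / (8! * 3!) = 165.

165


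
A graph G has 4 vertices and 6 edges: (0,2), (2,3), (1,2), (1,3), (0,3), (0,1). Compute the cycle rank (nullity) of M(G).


Cycle rank (nullity) = |E| - r(M) = |E| - (|V| - c).
|E| = 6, |V| = 4, c = 1.
Nullity = 6 - (4 - 1) = 6 - 3 = 3.

3


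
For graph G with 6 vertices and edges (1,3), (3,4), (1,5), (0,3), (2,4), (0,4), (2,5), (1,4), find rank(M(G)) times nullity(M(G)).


r(M) = |V| - c = 6 - 1 = 5.
nullity = |E| - r(M) = 8 - 5 = 3.
Product = 5 * 3 = 15.

15


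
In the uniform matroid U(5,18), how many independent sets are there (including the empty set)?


Independent sets of U(5,18) are all subsets of size <= 5.
Count = (18 choose 0) + (18 choose 1) + (18 choose 2) + (18 choose 3) + (18 choose 4) + (18 choose 5)
     = 1 + 18 + 153 + 816 + 3060 + 8568
     = 12616.

12616


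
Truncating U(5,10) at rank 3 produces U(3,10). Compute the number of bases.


Truncating U(5,10) to rank 3 gives U(3,10).
Bases of U(3,10) are all 3-element subsets of 10 elements.
Number of bases = C(10,3) = 10! / (3! * 7!) = 120.

120


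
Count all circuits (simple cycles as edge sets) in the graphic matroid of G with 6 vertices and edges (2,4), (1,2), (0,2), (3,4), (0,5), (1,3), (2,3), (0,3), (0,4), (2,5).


A circuit in a graphic matroid = edge set of a simple cycle.
G has 6 vertices and 10 edges.
Enumerating all minimal edge subsets forming cycles...
Total circuits found: 19.

19


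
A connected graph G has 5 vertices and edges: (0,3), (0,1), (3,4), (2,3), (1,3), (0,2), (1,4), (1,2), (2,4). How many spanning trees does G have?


By Kirchhoff's matrix tree theorem, the number of spanning trees equals
the determinant of any cofactor of the Laplacian matrix L.
G has 5 vertices and 9 edges.
Computing the (4 x 4) cofactor determinant gives 75.

75


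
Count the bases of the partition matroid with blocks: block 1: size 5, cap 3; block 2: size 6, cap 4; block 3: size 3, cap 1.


A basis picks exactly ci elements from block i.
Number of bases = product of C(|Si|, ci).
= C(5,3) * C(6,4) * C(3,1)
= 10 * 15 * 3
= 450.

450


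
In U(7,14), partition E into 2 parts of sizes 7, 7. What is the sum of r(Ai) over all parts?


r(Ai) = min(|Ai|, 7) for each part.
Sum = min(7,7) + min(7,7)
    = 7 + 7
    = 14.

14


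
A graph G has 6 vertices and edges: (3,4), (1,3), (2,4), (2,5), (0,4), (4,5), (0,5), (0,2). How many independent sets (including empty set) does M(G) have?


An independent set in a graphic matroid is an acyclic edge subset.
G has 6 vertices and 8 edges.
Enumerate all 2^8 = 256 subsets, checking for acyclicity.
Total independent sets = 152.

152


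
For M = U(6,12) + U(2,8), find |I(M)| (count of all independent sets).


For a direct sum, |I(M1+M2)| = |I(M1)| * |I(M2)|.
|I(U(6,12))| = sum C(12,k) for k=0..6 = 2510.
|I(U(2,8))| = sum C(8,k) for k=0..2 = 37.
Total = 2510 * 37 = 92870.

92870


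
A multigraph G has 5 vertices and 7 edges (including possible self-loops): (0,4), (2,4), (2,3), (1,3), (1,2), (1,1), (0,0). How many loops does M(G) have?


In a graphic matroid, a loop is a self-loop edge (u,u) with rank 0.
Examining all 7 edges for self-loops...
Self-loops found: (1,1), (0,0)
Number of loops = 2.

2


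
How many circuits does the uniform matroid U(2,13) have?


In U(2,13), circuits are the (3)-element subsets.
Any set of 3 elements is dependent, and removing any one element gives
an independent set of size 2, so it is a minimal dependent set.
Number of circuits = C(13,3) = 13! / (3! * 10!) = 286.

286


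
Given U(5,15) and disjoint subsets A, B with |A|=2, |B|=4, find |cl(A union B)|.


|A union B| = 2 + 4 = 6 (disjoint).
In U(5,15), cl(S) = S if |S| < 5, else cl(S) = E.
Since 6 >= 5, cl(A union B) = E.
|cl(A union B)| = 15.

15


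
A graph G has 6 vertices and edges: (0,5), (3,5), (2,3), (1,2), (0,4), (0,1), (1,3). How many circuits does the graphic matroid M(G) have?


A circuit in a graphic matroid = edge set of a simple cycle.
G has 6 vertices and 7 edges.
Enumerating all minimal edge subsets forming cycles...
Total circuits found: 3.

3


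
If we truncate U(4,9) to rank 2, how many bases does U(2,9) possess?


Truncating U(4,9) to rank 2 gives U(2,9).
Bases of U(2,9) are all 2-element subsets of 9 elements.
Number of bases = (9 choose 2) = 36.

36


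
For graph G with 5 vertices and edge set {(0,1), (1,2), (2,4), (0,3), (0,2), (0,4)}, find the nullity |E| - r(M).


Cycle rank (nullity) = |E| - r(M) = |E| - (|V| - c).
|E| = 6, |V| = 5, c = 1.
Nullity = 6 - (5 - 1) = 6 - 4 = 2.

2


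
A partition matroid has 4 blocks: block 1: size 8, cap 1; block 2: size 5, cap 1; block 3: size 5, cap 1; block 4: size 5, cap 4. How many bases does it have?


A basis picks exactly ci elements from block i.
Number of bases = product of C(|Si|, ci).
= C(8,1) * C(5,1) * C(5,1) * C(5,4)
= 8 * 5 * 5 * 5
= 1000.

1000


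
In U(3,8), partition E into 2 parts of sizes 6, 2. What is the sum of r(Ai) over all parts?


r(Ai) = min(|Ai|, 3) for each part.
Sum = min(6,3) + min(2,3)
    = 3 + 2
    = 5.

5


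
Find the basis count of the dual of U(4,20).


The dual of U(r,n) is U(n-r, n) = U(16,20).
Bases of U(16,20) are all (16)-element subsets.
|B(M*)| = (20 choose 16) = 4845.

4845


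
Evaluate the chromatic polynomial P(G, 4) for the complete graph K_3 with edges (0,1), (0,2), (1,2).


P(K_3, k) = k(k-1)(k-2)...(k-2).
P(4) = (4) * (3) * (2) = 24.

24


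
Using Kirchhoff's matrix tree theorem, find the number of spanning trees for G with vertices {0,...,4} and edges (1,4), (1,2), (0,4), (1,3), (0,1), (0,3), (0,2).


By Kirchhoff's matrix tree theorem, the number of spanning trees equals
the determinant of any cofactor of the Laplacian matrix L.
G has 5 vertices and 7 edges.
Computing the (4 x 4) cofactor determinant gives 20.

20


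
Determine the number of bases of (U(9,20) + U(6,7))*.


(M1+M2)* = M1* + M2*.
M1* = U(11,20), bases: C(20,11) = 167960.
M2* = U(1,7), bases: C(7,1) = 7.
|B(M*)| = 167960 * 7 = 1175720.

1175720


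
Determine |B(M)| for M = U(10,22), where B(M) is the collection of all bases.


Bases of U(10,22) are all 10-element subsets of the 22-element ground set.
Number of bases = C(22,10).
C(22,10) = 646646.

646646


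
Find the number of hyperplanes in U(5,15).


Hyperplanes of U(5,15) are flats of rank 4.
In a uniform matroid, these are exactly the (4)-element subsets.
Count = C(15,4) = (15 * 14 * 13 * 12) / (1 * 2 * 3 * 4) = 1365.

1365


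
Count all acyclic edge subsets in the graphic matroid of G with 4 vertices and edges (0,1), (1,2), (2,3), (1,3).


An independent set in a graphic matroid is an acyclic edge subset.
G has 4 vertices and 4 edges.
Enumerate all 2^4 = 16 subsets, checking for acyclicity.
Total independent sets = 14.

14


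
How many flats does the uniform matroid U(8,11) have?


Flats of U(8,11): every subset of size < 8 is a flat, plus E itself.
Count = C(11,0) + C(11,1) + C(11,2) + C(11,3) + C(11,4) + C(11,5) + C(11,6) + C(11,7) + 1
     = 1 + 11 + 55 + 165 + 330 + 462 + 462 + 330 + 1
     = 1817.

1817


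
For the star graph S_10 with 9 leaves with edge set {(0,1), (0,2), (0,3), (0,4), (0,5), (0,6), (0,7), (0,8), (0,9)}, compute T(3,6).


A star on 10 vertices is a tree with 9 edges.
T(x,y) = x^(9) for any tree.
T(3,6) = 3^9 = 19683.

19683


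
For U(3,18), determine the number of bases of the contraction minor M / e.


Contracting e from U(3,18) gives U(2,17).
Bases of U(2,17) = (17 choose 2) = 136.

136


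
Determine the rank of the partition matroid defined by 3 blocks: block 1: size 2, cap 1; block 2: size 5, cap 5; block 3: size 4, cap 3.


Rank of a partition matroid = sum of min(|Si|, ci) for each block.
= min(2,1) + min(5,5) + min(4,3)
= 1 + 5 + 3
= 9.

9


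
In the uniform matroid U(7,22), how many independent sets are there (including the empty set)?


Independent sets of U(7,22) are all subsets of size <= 7.
Count = C(22,0) + C(22,1) + C(22,2) + C(22,3) + C(22,4) + C(22,5) + C(22,6) + C(22,7)
     = 1 + 22 + 231 + 1540 + 7315 + 26334 + 74613 + 170544
     = 280600.

280600


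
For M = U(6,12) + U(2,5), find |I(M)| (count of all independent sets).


For a direct sum, |I(M1+M2)| = |I(M1)| * |I(M2)|.
|I(U(6,12))| = sum C(12,k) for k=0..6 = 2510.
|I(U(2,5))| = sum C(5,k) for k=0..2 = 16.
Total = 2510 * 16 = 40160.

40160


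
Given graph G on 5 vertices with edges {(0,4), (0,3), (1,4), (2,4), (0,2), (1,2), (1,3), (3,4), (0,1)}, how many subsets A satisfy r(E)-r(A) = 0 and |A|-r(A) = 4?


R(x,y) = sum over A in 2^E of x^(r(E)-r(A)) * y^(|A|-r(A)).
G has 5 vertices, 9 edges. r(E) = 4.
Enumerate all 2^9 = 512 subsets.
Count subsets with r(E)-r(A)=0 and |A|-r(A)=4: 9.

9


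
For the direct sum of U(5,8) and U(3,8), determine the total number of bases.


Bases of a direct sum M1 + M2: |B| = |B(M1)| * |B(M2)|.
|B(U(5,8))| = C(8,5) = 56.
|B(U(3,8))| = C(8,3) = 56.
Total bases = 56 * 56 = 3136.

3136


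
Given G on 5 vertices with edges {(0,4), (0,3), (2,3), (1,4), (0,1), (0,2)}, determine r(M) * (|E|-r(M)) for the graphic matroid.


r(M) = |V| - c = 5 - 1 = 4.
nullity = |E| - r(M) = 6 - 4 = 2.
Product = 4 * 2 = 8.

8


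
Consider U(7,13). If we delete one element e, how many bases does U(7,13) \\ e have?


Deleting e from U(7,13) gives U(7,12) since n > r.
Bases of U(7,12) = (12 choose 7) = 792.

792


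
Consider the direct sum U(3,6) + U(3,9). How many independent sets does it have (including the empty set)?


For a direct sum, |I(M1+M2)| = |I(M1)| * |I(M2)|.
|I(U(3,6))| = sum C(6,k) for k=0..3 = 42.
|I(U(3,9))| = sum C(9,k) for k=0..3 = 130.
Total = 42 * 130 = 5460.

5460


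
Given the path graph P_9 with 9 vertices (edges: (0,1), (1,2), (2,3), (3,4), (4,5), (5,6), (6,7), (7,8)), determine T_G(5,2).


A path on 9 vertices is a tree with 8 edges.
T(x,y) = x^(8) for any tree.
T(5,2) = 5^8 = 390625.

390625


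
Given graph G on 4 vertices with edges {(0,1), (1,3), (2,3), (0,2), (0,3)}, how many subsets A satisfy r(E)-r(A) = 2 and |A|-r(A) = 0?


R(x,y) = sum over A in 2^E of x^(r(E)-r(A)) * y^(|A|-r(A)).
G has 4 vertices, 5 edges. r(E) = 3.
Enumerate all 2^5 = 32 subsets.
Count subsets with r(E)-r(A)=2 and |A|-r(A)=0: 5.

5


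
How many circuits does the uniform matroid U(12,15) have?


In U(12,15), circuits are the (13)-element subsets.
Any set of 13 elements is dependent, and removing any one element gives
an independent set of size 12, so it is a minimal dependent set.
Number of circuits = (15 choose 13) = 105.

105


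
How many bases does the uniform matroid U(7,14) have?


Bases of U(7,14) are all 7-element subsets of the 14-element ground set.
Number of bases = C(14,7).
C(14,7) = 14! / (7! * 7!) = 3432.

3432


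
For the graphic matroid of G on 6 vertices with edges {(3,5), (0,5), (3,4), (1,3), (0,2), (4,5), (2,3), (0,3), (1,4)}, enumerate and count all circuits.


A circuit in a graphic matroid = edge set of a simple cycle.
G has 6 vertices and 9 edges.
Enumerating all minimal edge subsets forming cycles...
Total circuits found: 10.

10


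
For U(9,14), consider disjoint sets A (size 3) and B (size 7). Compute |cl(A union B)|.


|A union B| = 3 + 7 = 10 (disjoint).
In U(9,14), cl(S) = S if |S| < 9, else cl(S) = E.
Since 10 >= 9, cl(A union B) = E.
|cl(A union B)| = 14.

14


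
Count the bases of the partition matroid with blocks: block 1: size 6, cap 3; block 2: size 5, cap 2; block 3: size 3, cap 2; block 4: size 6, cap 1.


A basis picks exactly ci elements from block i.
Number of bases = product of C(|Si|, ci).
= C(6,3) * C(5,2) * C(3,2) * C(6,1)
= 20 * 10 * 3 * 6
= 3600.

3600


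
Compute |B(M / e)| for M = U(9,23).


Contracting e from U(9,23) gives U(8,22).
Bases of U(8,22) = (22 choose 8) = 319770.

319770


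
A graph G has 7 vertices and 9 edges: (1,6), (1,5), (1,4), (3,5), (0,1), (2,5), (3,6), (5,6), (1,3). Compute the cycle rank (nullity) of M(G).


Cycle rank (nullity) = |E| - r(M) = |E| - (|V| - c).
|E| = 9, |V| = 7, c = 1.
Nullity = 9 - (7 - 1) = 9 - 6 = 3.

3


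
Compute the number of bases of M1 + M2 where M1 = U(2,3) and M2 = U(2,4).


Bases of a direct sum M1 + M2: |B| = |B(M1)| * |B(M2)|.
|B(U(2,3))| = C(3,2) = 3.
|B(U(2,4))| = C(4,2) = 6.
Total bases = 3 * 6 = 18.

18


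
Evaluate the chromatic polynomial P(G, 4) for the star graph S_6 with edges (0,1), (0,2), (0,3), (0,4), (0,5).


P(tree, k) = k * (k-1)^(5) for any tree on 6 vertices.
P(4) = 4 * 3^5 = 4 * 243 = 972.

972


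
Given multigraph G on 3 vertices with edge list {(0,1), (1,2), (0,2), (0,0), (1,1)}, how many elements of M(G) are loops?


In a graphic matroid, a loop is a self-loop edge (u,u) with rank 0.
Examining all 5 edges for self-loops...
Self-loops found: (0,0), (1,1)
Number of loops = 2.

2


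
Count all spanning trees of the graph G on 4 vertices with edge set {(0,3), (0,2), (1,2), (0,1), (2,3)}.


By Kirchhoff's matrix tree theorem, the number of spanning trees equals
the determinant of any cofactor of the Laplacian matrix L.
G has 4 vertices and 5 edges.
Computing the (3 x 3) cofactor determinant gives 8.

8


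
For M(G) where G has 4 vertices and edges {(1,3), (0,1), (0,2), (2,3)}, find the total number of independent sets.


An independent set in a graphic matroid is an acyclic edge subset.
G has 4 vertices and 4 edges.
Enumerate all 2^4 = 16 subsets, checking for acyclicity.
Total independent sets = 15.

15
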